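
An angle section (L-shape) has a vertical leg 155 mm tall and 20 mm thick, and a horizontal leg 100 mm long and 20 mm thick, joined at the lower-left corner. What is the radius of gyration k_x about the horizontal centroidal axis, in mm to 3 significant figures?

Treat the section as a set of non-overlapping primitives; coordinates are from the bounding-box lower-left.
Vertical leg: 20 × 155, A = 3 100 mm², y = 77.5 mm, Ī = 6 206 458 mm⁴.
Horizontal leg (remainder): 80 × 20, A = 1 600 mm², y = 10 mm, Ī = 53 333 mm⁴.
Centroid: ȳ = ΣA·y / ΣA = 54.521 mm.
Transfer each piece to the horizontal centroidal axis using Ī + A·d² with d = y − 54.521:
  vertical leg: d = 22.979 mm → contributes +7 843 326 mm⁴
  horizontal leg (remainder): d = -44.521 mm → contributes +3 224 764 mm⁴
Total I = 11 068 090 mm⁴.
Radius of gyration: k = √(I/A) = √(11 068 090 / 4 700) = 48.527 mm.

k_x ≈ 48.5 mm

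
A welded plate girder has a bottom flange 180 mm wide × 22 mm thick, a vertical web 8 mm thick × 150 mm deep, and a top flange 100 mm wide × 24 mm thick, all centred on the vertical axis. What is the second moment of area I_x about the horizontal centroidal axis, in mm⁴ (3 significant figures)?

Treat the section as a set of non-overlapping primitives; coordinates are from the bounding-box lower-left.
Bottom plate: 180 × 22, A = 3 960 mm², y = 11 mm, Ī = 159 720 mm⁴.
Web plate: 8 × 150, A = 1 200 mm², y = 97 mm, Ī = 2 250 000 mm⁴.
Top plate: 100 × 24, A = 2 400 mm², y = 184 mm, Ī = 115 200 mm⁴.
Centroid: ȳ = ΣA·y / ΣA = 79.571 mm.
Transfer each piece to the horizontal centroidal axis using Ī + A·d² with d = y − 79.571:
  bottom plate: d = -68.571 mm → contributes +18 779 802 mm⁴
  web plate: d = 17.429 mm → contributes +2 614 506 mm⁴
  top plate: d = 104.43 mm → contributes +26 287 984 mm⁴
Total I = 47 682 291 mm⁴.

I_x ≈ 4.77 × 10⁷ mm⁴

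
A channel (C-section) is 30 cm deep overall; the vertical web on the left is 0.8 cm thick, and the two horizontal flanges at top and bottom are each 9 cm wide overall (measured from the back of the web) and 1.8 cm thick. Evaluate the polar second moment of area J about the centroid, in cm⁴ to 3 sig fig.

J ≈ 8110 cm⁴

Break the section into simple shapes (no overlaps), measuring from the bottom-left corner of the bounding box.
Web: 0.8 × 30, A = 24 cm², y = 15 cm, Ī = 1 800 cm⁴.
Top flange (beyond web): 8.2 × 1.8, A = 14.76 cm², y = 29.1 cm, Ī = 3.9852 cm⁴.
Bottom flange (beyond web): 8.2 × 1.8, A = 14.76 cm², y = 0.9 cm, Ī = 3.9852 cm⁴.
By symmetry the centroid is at mid-height, ȳ = 15 cm.
Transfer each piece to the centroidal x-axis using Ī + A·d² with d = y − 15:
  web: d = 0 cm → contributes +1 800 cm⁴
  top flange (beyond web): d = 14.1 cm → contributes +2938.4 cm⁴
  bottom flange (beyond web): d = -14.1 cm → contributes +2938.4 cm⁴
Total I = 7676.8 cm⁴.
For the y-axis: x̄ = 2.8821 cm.
Repeating about the centroidal y-axis gives I_y = 434.75 cm⁴.
Polar second moment: J = I_x + I_y = 8111.6 cm⁴.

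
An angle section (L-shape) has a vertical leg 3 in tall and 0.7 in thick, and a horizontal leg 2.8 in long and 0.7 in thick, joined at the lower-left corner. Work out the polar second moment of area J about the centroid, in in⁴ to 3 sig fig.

Decompose the section into non-overlapping parts with the origin at the bottom-left of its bounding rectangle.
Vertical leg: 0.7 × 3, A = 2.1 in², y = 1.5 in, Ī = 1.575 in⁴.
Horizontal leg (remainder): 2.1 × 0.7, A = 1.47 in², y = 0.35 in, Ī = 0.060025 in⁴.
Centroid: ȳ = ΣA·y / ΣA = 1.0265 in.
Transfer each piece to the centroidal x-axis using Ī + A·d² with d = y − 1.0265:
  vertical leg: d = 0.47353 in → contributes +2.0459 in⁴
  horizontal leg (remainder): d = -0.67647 in → contributes +0.73272 in⁴
Total I = 2.7786 in⁴.
For the y-axis: x̄ = 0.92647 in.
Repeating about the centroidal y-axis gives I_y = 2.3208 in⁴.
Polar second moment: J = I_x + I_y = 5.0994 in⁴.

J ≈ 5.10 in⁴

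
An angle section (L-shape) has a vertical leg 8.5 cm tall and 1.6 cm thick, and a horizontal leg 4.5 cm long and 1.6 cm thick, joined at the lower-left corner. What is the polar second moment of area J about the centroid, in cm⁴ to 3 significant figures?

J ≈ 148 cm⁴

Break the section into simple shapes (no overlaps), measuring from the bottom-left corner of the bounding box.
Vertical leg: 1.6 × 8.5, A = 13.6 cm², y = 4.25 cm, Ī = 81.883 cm⁴.
Horizontal leg (remainder): 2.9 × 1.6, A = 4.64 cm², y = 0.8 cm, Ī = 0.98987 cm⁴.
Centroid: ȳ = ΣA·y / ΣA = 3.3724 cm.
Transfer each piece to the centroidal x-axis using Ī + A·d² with d = y − 3.3724:
  vertical leg: d = 0.87763 cm → contributes +92.359 cm⁴
  horizontal leg (remainder): d = -2.5724 cm → contributes +31.693 cm⁴
Total I = 124.05 cm⁴.
For the y-axis: x̄ = 1.3724 cm.
Repeating about the centroidal y-axis gives I_y = 23.668 cm⁴.
Polar second moment: J = I_x + I_y = 147.72 cm⁴.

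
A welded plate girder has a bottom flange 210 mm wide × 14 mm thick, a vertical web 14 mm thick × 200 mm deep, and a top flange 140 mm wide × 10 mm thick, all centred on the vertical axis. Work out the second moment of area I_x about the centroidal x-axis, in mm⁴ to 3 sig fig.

I_x ≈ 5.46 × 10⁷ mm⁴

Treat the section as a set of non-overlapping primitives; coordinates are from the bounding-box lower-left.
Bottom plate: 210 × 14, A = 2 940 mm², y = 7 mm, Ī = 48 020 mm⁴.
Web plate: 14 × 200, A = 2 800 mm², y = 114 mm, Ī = 9 333 333 mm⁴.
Top plate: 140 × 10, A = 1 400 mm², y = 219 mm, Ī = 11 667 mm⁴.
Centroid: ȳ = ΣA·y / ΣA = 90.529 mm.
Transfer each piece to the centroidal x-axis using Ī + A·d² with d = y − 90.529:
  bottom plate: d = -83.529 mm → contributes +20 560 878 mm⁴
  web plate: d = 23.471 mm → contributes +10 875 765 mm⁴
  top plate: d = 128.47 mm → contributes +23 118 236 mm⁴
Total I = 54 554 879 mm⁴.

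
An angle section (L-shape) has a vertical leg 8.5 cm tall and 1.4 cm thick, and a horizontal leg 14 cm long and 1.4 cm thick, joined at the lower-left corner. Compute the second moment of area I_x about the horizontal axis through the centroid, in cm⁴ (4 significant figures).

I_x ≈ 164.1 cm⁴

Treat the section as a set of non-overlapping primitives; coordinates are from the bounding-box lower-left.
Vertical leg: 1.4 × 8.5, A = 11.9 cm², y = 4.25 cm, Ī = 71.6479 cm⁴.
Horizontal leg (remainder): 12.6 × 1.4, A = 17.64 cm², y = 0.7 cm, Ī = 2.8812 cm⁴.
Centroid: ȳ = ΣA·y / ΣA = 2.13009 cm.
Transfer each piece to the horizontal axis through the centroid using Ī + A·d² with d = y − 2.13009:
  vertical leg: d = 2.11991 cm → contributes +125.126 cm⁴
  horizontal leg (remainder): d = -1.43009 cm → contributes +38.958 cm⁴
Total I = 164.085 cm⁴.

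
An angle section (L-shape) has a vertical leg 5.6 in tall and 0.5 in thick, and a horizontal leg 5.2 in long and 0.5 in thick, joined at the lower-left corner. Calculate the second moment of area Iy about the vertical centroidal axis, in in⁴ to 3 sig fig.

Iy ≈ 13.0 in⁴

Break the section into simple shapes (no overlaps), measuring from the bottom-left corner of the bounding box.
Vertical leg: 0.5 × 5.6, A = 2.8 in², x = 0.25 in, Ī = 0.058333 in⁴.
Horizontal leg (remainder): 4.7 × 0.5, A = 2.35 in², x = 2.85 in, Ī = 4.326 in⁴.
Centroid: x̄ = ΣA·x / ΣA = 1.4364 in.
Transfer each piece to the vertical centroidal axis using Ī + A·d² with d = x − 1.4364:
  vertical leg: d = -1.1864 in → contributes +3.9995 in⁴
  horizontal leg (remainder): d = 1.4136 in → contributes +9.0218 in⁴
Total I = 13.021 in⁴.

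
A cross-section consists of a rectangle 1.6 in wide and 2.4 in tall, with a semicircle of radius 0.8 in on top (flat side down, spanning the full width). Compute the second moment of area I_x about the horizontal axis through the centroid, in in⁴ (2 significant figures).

Split into non-overlapping primitives; take the origin at the lower-left of the bounding box.
Rectangular body: 1.6 × 2.4, A = 3.84 in², y = 1.2 in, Ī = 1.843 in⁴.
Semicircular cap: semicircle r = 0.8, A = 1.005 in², y = 2.74 in, Ī = 0.04496 in⁴.
Centroid: ȳ = ΣA·y / ΣA = 1.519 in.
Transfer each piece to the horizontal axis through the centroid using Ī + A·d² with d = y − 1.519:
  rectangular body: d = -0.3194 in → contributes +2.235 in⁴
  semicircular cap: d = 1.22 in → contributes +1.542 in⁴
Total I = 3.777 in⁴.

I_x ≈ 3.8 in⁴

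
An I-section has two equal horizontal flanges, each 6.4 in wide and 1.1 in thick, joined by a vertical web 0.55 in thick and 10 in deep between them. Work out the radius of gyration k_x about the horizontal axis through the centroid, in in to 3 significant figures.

k_x ≈ 4.96 in

Treat the section as a set of non-overlapping primitives; coordinates are from the bounding-box lower-left.
Bottom flange: 6.4 × 1.1, A = 7.04 in², y = 0.55 in, Ī = 0.70987 in⁴.
Web: 0.55 × 10, A = 5.5 in², y = 6.1 in, Ī = 45.833 in⁴.
Top flange: 6.4 × 1.1, A = 7.04 in², y = 11.65 in, Ī = 0.70987 in⁴.
By symmetry the centroid is at mid-height, ȳ = 6.1 in.
Transfer each piece to the horizontal axis through the centroid using Ī + A·d² with d = y − 6.1:
  bottom flange: d = -5.55 in → contributes +217.56 in⁴
  web: d = 0 in → contributes +45.833 in⁴
  top flange: d = 5.55 in → contributes +217.56 in⁴
Total I = 480.95 in⁴.
Radius of gyration: k = √(I/A) = √(480.95 / 19.58) = 4.9562 in.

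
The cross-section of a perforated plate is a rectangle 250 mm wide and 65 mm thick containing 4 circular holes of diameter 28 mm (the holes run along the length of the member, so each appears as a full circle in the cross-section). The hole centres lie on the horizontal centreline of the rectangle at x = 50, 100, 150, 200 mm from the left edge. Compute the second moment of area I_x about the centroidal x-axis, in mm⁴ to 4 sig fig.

I_x ≈ 5.601 × 10⁶ mm⁴

Split into non-overlapping primitives; take the origin at the lower-left of the bounding box.
Plate: 250 × 65, A = 16 250 mm², y = 32.5 mm, Ī = 5 721 354 mm⁴.
Hole 1 (subtracted): ⌀28, A = 615.752 mm², y = 32.5 mm, Ī = 30171.9 mm⁴.
Hole 2 (subtracted): ⌀28, A = 615.752 mm², y = 32.5 mm, Ī = 30171.9 mm⁴.
Hole 3 (subtracted): ⌀28, A = 615.752 mm², y = 32.5 mm, Ī = 30171.9 mm⁴.
Hole 4 (subtracted): ⌀28, A = 615.752 mm², y = 32.5 mm, Ī = 30171.9 mm⁴.
By symmetry the centroid is at mid-height, ȳ = 32.5 mm.
All pieces are centred on the centroidal x-axis, so I = ΣĪ (holes subtracted) = 5 600 667 mm⁴.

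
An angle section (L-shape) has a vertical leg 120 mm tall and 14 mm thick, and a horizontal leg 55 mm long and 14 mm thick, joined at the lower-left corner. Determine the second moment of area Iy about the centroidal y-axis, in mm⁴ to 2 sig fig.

Decompose the section into non-overlapping parts with the origin at the bottom-left of its bounding rectangle.
Vertical leg: 14 × 120, A = 1 680 mm², x = 7 mm, Ī = 27 440 mm⁴.
Horizontal leg (remainder): 41 × 14, A = 574 mm², x = 34.5 mm, Ī = 80 408 mm⁴.
Centroid: x̄ = ΣA·x / ΣA = 14 mm.
Transfer each piece to the centroidal y-axis using Ī + A·d² with d = x − 14:
  vertical leg: d = -7.003 mm → contributes +109 833 mm⁴
  horizontal leg (remainder): d = 20.5 mm → contributes +321 558 mm⁴
Total I = 431 391 mm⁴.

Iy ≈ 4.3 × 10⁵ mm⁴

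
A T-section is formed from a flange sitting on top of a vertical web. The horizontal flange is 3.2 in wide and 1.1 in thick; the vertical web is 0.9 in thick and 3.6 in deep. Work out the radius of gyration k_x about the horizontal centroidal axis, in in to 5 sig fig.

Treat the section as a set of non-overlapping primitives; coordinates are from the bounding-box lower-left.
Flange: 3.2 × 1.1, A = 3.52 in², y = 4.15 in, Ī = 0.3549333 in⁴.
Web: 0.9 × 3.6, A = 3.24 in², y = 1.8 in, Ī = 3.4992 in⁴.
Centroid: ȳ = ΣA·y / ΣA = 3.023669 in.
Transfer each piece to the horizontal centroidal axis using Ī + A·d² with d = y − 3.023669:
  flange: d = 1.126331 in → contributes +4.820484 in⁴
  web: d = -1.223669 in → contributes +8.350662 in⁴
Total I = 13.17115 in⁴.
Radius of gyration: k = √(I/A) = √(13.17115 / 6.76) = 1.395849 in.

k_x ≈ 1.3958 in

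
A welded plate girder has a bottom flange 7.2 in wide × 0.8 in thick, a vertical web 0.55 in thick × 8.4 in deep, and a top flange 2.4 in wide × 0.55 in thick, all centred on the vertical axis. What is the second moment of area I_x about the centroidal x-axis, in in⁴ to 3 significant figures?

I_x ≈ 140 in⁴

Decompose the section into non-overlapping parts with the origin at the bottom-left of its bounding rectangle.
Bottom plate: 7.2 × 0.8, A = 5.76 in², y = 0.4 in, Ī = 0.3072 in⁴.
Web plate: 0.55 × 8.4, A = 4.62 in², y = 5 in, Ī = 27.166 in⁴.
Top plate: 2.4 × 0.55, A = 1.32 in², y = 9.475 in, Ī = 0.033275 in⁴.
Centroid: ȳ = ΣA·y / ΣA = 3.2403 in.
Transfer each piece to the centroidal x-axis using Ī + A·d² with d = y − 3.2403:
  bottom plate: d = -2.8403 in → contributes +46.773 in⁴
  web plate: d = 1.7597 in → contributes +41.472 in⁴
  top plate: d = 6.2347 in → contributes +51.344 in⁴
Total I = 139.59 in⁴.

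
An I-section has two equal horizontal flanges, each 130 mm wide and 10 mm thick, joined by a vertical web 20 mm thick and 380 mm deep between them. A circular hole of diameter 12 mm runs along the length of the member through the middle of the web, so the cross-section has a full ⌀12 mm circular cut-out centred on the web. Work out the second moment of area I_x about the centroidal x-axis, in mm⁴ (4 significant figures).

Split into non-overlapping primitives; take the origin at the lower-left of the bounding box.
Bottom flange: 130 × 10, A = 1 300 mm², y = 5 mm, Ī = 10833.3 mm⁴.
Web: 20 × 380, A = 7 600 mm², y = 200 mm, Ī = 91 453 333 mm⁴.
Top flange: 130 × 10, A = 1 300 mm², y = 395 mm, Ī = 10833.3 mm⁴.
Hole (subtracted): ⌀12, A = 113.097 mm², y = 200 mm, Ī = 1017.88 mm⁴.
By symmetry the centroid is at mid-height, ȳ = 200 mm.
Transfer each piece to the centroidal x-axis using Ī + A·d² with d = y − 200:
  bottom flange: d = -195 mm → contributes +49 443 333 mm⁴
  web: d = 0 mm → contributes +91 453 333 mm⁴
  top flange: d = 195 mm → contributes +49 443 333 mm⁴
  hole: d = 0 mm → contributes −1017.88 mm⁴
Total I = 190 338 982 mm⁴.

I_x ≈ 1.903 × 10⁸ mm⁴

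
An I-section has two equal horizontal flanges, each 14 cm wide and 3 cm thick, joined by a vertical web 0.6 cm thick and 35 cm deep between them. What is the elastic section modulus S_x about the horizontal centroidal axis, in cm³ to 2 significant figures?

Treat the section as a set of non-overlapping primitives; coordinates are from the bounding-box lower-left.
Bottom flange: 14 × 3, A = 42 cm², y = 1.5 cm, Ī = 31.5 cm⁴.
Web: 0.6 × 35, A = 21 cm², y = 20.5 cm, Ī = 2 144 cm⁴.
Top flange: 14 × 3, A = 42 cm², y = 39.5 cm, Ī = 31.5 cm⁴.
By symmetry the centroid is at mid-height, ȳ = 20.5 cm.
Transfer each piece to the horizontal centroidal axis using Ī + A·d² with d = y − 20.5:
  bottom flange: d = -19 cm → contributes +15 194 cm⁴
  web: d = 0 cm → contributes +2 144 cm⁴
  top flange: d = 19 cm → contributes +15 194 cm⁴
Total I = 32 531 cm⁴.
Extreme fibre distance c = 20.5 cm; S = I/c = 1 587 cm³.

S_x ≈ 1600 cm³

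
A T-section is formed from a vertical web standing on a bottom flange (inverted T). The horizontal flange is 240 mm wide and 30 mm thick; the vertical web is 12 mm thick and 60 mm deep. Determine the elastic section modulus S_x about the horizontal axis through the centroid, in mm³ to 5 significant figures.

Break the section into simple shapes (no overlaps), measuring from the bottom-left corner of the bounding box.
Flange: 240 × 30, A = 7 200 mm², y = 15 mm, Ī = 540 000 mm⁴.
Web: 12 × 60, A = 720 mm², y = 60 mm, Ī = 216 000 mm⁴.
Centroid: ȳ = ΣA·y / ΣA = 19.09091 mm.
Transfer each piece to the horizontal axis through the centroid using Ī + A·d² with d = y − 19.09091:
  flange: d = -4.090909 mm → contributes +660495.9 mm⁴
  web: d = 40.90909 mm → contributes +1 420 959 mm⁴
Total I = 2 081 455 mm⁴.
Extreme fibre distance c = 70.90909 mm; S = I/c = 29353.85 mm³.

S_x ≈ 2.9354 × 10⁴ mm³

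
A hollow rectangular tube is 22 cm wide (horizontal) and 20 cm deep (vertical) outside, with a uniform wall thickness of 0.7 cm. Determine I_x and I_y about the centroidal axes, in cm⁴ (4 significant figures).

I_x ≈ 3620 cm⁴, I_y ≈ 4197 cm⁴

Decompose the section into non-overlapping parts with the origin at the bottom-left of its bounding rectangle.
Outer rectangle: 22 × 20, A = 440 cm², y = 10 cm, Ī = 14666.7 cm⁴.
Inner void (subtracted): 20.6 × 18.6, A = 383.16 cm², y = 10 cm, Ī = 11046.5 cm⁴.
By symmetry the centroid is at mid-height, ȳ = 10 cm.
All pieces are centred on the centroidal x-axis, so I = ΣĪ (holes subtracted) = 3620.16 cm⁴.
Repeating about the centroidal y-axis gives I_y = 4196.85 cm⁴.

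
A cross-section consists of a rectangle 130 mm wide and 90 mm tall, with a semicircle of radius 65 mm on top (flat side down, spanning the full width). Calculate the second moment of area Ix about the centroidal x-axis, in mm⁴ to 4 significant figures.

Break the section into simple shapes (no overlaps), measuring from the bottom-left corner of the bounding box.
Rectangular body: 130 × 90, A = 11 700 mm², y = 45 mm, Ī = 7 897 500 mm⁴.
Semicircular cap: semicircle r = 65, A = 6636.61 mm², y = 117.587 mm, Ī = 1 959 230 mm⁴.
Centroid: ȳ = ΣA·y / ΣA = 71.2715 mm.
Transfer each piece to the centroidal x-axis using Ī + A·d² with d = y − 71.2715:
  rectangular body: d = -26.2715 mm → contributes +15 972 764 mm⁴
  semicircular cap: d = 46.3153 mm → contributes +16 195 493 mm⁴
Total I = 32 168 257 mm⁴.

Ix ≈ 3.217 × 10⁷ mm⁴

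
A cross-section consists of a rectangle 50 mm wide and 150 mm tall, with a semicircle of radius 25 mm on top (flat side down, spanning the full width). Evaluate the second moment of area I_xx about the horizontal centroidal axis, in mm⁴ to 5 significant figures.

I_xx ≈ 2.0468 × 10⁷ mm⁴

Break the section into simple shapes (no overlaps), measuring from the bottom-left corner of the bounding box.
Rectangular body: 50 × 150, A = 7 500 mm², y = 75 mm, Ī = 14 062 500 mm⁴.
Semicircular cap: semicircle r = 25, A = 981.7477 mm², y = 160.6103 mm, Ī = 42873.81 mm⁴.
Centroid: ȳ = ΣA·y / ΣA = 84.90925 mm.
Transfer each piece to the horizontal centroidal axis using Ī + A·d² with d = y − 84.90925:
  rectangular body: d = -9.909248 mm → contributes +14 798 949 mm⁴
  semicircular cap: d = 75.70108 mm → contributes +5 668 930 mm⁴
Total I = 20 467 879 mm⁴.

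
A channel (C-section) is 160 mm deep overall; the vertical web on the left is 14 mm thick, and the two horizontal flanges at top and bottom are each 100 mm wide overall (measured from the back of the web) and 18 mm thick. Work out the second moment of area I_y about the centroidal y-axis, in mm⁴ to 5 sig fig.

I_y ≈ 5.1939 × 10⁶ mm⁴

Decompose the section into non-overlapping parts with the origin at the bottom-left of its bounding rectangle.
Web: 14 × 160, A = 2 240 mm², x = 7 mm, Ī = 36586.67 mm⁴.
Top flange (beyond web): 86 × 18, A = 1 548 mm², x = 57 mm, Ī = 954 084 mm⁴.
Bottom flange (beyond web): 86 × 18, A = 1 548 mm², x = 57 mm, Ī = 954 084 mm⁴.
Centroid: x̄ = ΣA·x / ΣA = 36.01049 mm.
Transfer each piece to the centroidal y-axis using Ī + A·d² with d = x − 36.01049:
  web: d = -29.01049 mm → contributes +1 921 790 mm⁴
  top flange (beyond web): d = 20.98951 mm → contributes +1 636 070 mm⁴
  bottom flange (beyond web): d = 20.98951 mm → contributes +1 636 070 mm⁴
Total I = 5 193 930 mm⁴.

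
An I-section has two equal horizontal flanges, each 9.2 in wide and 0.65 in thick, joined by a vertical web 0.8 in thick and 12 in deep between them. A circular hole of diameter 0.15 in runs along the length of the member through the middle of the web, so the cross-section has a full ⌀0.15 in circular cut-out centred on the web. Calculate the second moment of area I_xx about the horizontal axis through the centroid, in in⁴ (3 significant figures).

I_xx ≈ 594 in⁴

Break the section into simple shapes (no overlaps), measuring from the bottom-left corner of the bounding box.
Bottom flange: 9.2 × 0.65, A = 5.98 in², y = 0.325 in, Ī = 0.21055 in⁴.
Web: 0.8 × 12, A = 9.6 in², y = 6.65 in, Ī = 115.2 in⁴.
Top flange: 9.2 × 0.65, A = 5.98 in², y = 12.975 in, Ī = 0.21055 in⁴.
Hole (subtracted): ⌀0.15, A = 0.017671 in², y = 6.65 in, Ī = 0.00002485 in⁴.
By symmetry the centroid is at mid-height, ȳ = 6.65 in.
Transfer each piece to the horizontal axis through the centroid using Ī + A·d² with d = y − 6.65:
  bottom flange: d = -6.325 in → contributes +239.44 in⁴
  web: d = 0 in → contributes +115.2 in⁴
  top flange: d = 6.325 in → contributes +239.44 in⁴
  hole: d = 0 in → contributes −0.00002485 in⁴
Total I = 594.09 in⁴.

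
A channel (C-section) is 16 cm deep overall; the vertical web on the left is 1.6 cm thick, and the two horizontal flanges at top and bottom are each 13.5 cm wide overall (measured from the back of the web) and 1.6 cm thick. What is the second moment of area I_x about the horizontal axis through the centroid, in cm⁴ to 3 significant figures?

Treat the section as a set of non-overlapping primitives; coordinates are from the bounding-box lower-left.
Web: 1.6 × 16, A = 25.6 cm², y = 8 cm, Ī = 546.13 cm⁴.
Top flange (beyond web): 11.9 × 1.6, A = 19.04 cm², y = 15.2 cm, Ī = 4.0619 cm⁴.
Bottom flange (beyond web): 11.9 × 1.6, A = 19.04 cm², y = 0.8 cm, Ī = 4.0619 cm⁴.
By symmetry the centroid is at mid-height, ȳ = 8 cm.
Transfer each piece to the horizontal axis through the centroid using Ī + A·d² with d = y − 8:
  web: d = 0 cm → contributes +546.13 cm⁴
  top flange (beyond web): d = 7.2 cm → contributes +991.1 cm⁴
  bottom flange (beyond web): d = -7.2 cm → contributes +991.1 cm⁴
Total I = 2528.3 cm⁴.

I_x ≈ 2530 cm⁴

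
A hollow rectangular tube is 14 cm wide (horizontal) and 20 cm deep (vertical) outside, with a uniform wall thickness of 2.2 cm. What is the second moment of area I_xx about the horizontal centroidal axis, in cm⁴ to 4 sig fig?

I_xx ≈ 6296 cm⁴

Break the section into simple shapes (no overlaps), measuring from the bottom-left corner of the bounding box.
Outer rectangle: 14 × 20, A = 280 cm², y = 10 cm, Ī = 9333.33 cm⁴.
Inner void (subtracted): 9.6 × 15.6, A = 149.76 cm², y = 10 cm, Ī = 3037.13 cm⁴.
By symmetry the centroid is at mid-height, ȳ = 10 cm.
All pieces are centred on the horizontal centroidal axis, so I = ΣĪ (holes subtracted) = 6296.2 cm⁴.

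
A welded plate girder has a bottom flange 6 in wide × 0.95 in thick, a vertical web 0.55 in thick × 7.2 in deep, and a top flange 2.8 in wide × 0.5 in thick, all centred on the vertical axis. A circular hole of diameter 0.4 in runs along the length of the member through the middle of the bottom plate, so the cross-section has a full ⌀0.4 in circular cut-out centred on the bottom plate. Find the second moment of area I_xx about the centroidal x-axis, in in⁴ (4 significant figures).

I_xx ≈ 103.4 in⁴

Break the section into simple shapes (no overlaps), measuring from the bottom-left corner of the bounding box.
Bottom plate: 6 × 0.95, A = 5.7 in², y = 0.475 in, Ī = 0.428688 in⁴.
Web plate: 0.55 × 7.2, A = 3.96 in², y = 4.55 in, Ī = 17.1072 in⁴.
Top plate: 2.8 × 0.5, A = 1.4 in², y = 8.4 in, Ī = 0.0291667 in⁴.
Hole (subtracted): ⌀0.4, A = 0.125664 in², y = 0.475 in, Ī = 0.00125664 in⁴.
Centroid: ȳ = ΣA·y / ΣA = 2.9655 in.
Transfer each piece to the centroidal x-axis using Ī + A·d² with d = y − 2.9655:
  bottom plate: d = -2.4905 in → contributes +35.7835 in⁴
  web plate: d = 1.5845 in → contributes +27.0493 in⁴
  top plate: d = 5.4345 in → contributes +41.3764 in⁴
  hole: d = -2.4905 in → contributes −0.780699 in⁴
Total I = 103.429 in⁴.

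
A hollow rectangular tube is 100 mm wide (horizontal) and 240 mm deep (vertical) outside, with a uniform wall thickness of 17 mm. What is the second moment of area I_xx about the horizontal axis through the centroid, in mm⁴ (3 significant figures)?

Break the section into simple shapes (no overlaps), measuring from the bottom-left corner of the bounding box.
Outer rectangle: 100 × 240, A = 24 000 mm², y = 120 mm, Ī = 115 200 000 mm⁴.
Inner void (subtracted): 66 × 206, A = 13 596 mm², y = 120 mm, Ī = 48 079 988 mm⁴.
By symmetry the centroid is at mid-height, ȳ = 120 mm.
All pieces are centred on the horizontal axis through the centroid, so I = ΣĪ (holes subtracted) = 67 120 012 mm⁴.

I_xx ≈ 6.71 × 10⁷ mm⁴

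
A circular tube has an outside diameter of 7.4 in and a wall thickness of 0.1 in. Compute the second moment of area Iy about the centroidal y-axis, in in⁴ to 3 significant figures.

Iy ≈ 15.3 in⁴

Treat the section as a set of non-overlapping primitives; coordinates are from the bounding-box lower-left.
Outer circle: ⌀7.4, A = 43.008 in², x = 3.7 in, Ī = 147.2 in⁴.
Bore (subtracted): ⌀7.2, A = 40.715 in², x = 3.7 in, Ī = 131.92 in⁴.
By symmetry the centroid is at mid-width, x̄ = 3.7 in.
All pieces are centred on the centroidal y-axis, so I = ΣĪ (holes subtracted) = 15.28 in⁴.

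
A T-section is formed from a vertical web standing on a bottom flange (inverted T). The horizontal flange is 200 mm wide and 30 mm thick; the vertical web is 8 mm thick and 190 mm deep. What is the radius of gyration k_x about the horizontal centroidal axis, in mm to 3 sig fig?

k_x ≈ 51.2 mm

Treat the section as a set of non-overlapping primitives; coordinates are from the bounding-box lower-left.
Flange: 200 × 30, A = 6 000 mm², y = 15 mm, Ī = 450 000 mm⁴.
Web: 8 × 190, A = 1 520 mm², y = 125 mm, Ī = 4 572 667 mm⁴.
Centroid: ȳ = ΣA·y / ΣA = 37.234 mm.
Transfer each piece to the horizontal centroidal axis using Ī + A·d² with d = y − 37.234:
  flange: d = -22.234 mm → contributes +3 416 116 mm⁴
  web: d = 87.766 mm → contributes +16 281 019 mm⁴
Total I = 19 697 135 mm⁴.
Radius of gyration: k = √(I/A) = √(19 697 135 / 7 520) = 51.179 mm.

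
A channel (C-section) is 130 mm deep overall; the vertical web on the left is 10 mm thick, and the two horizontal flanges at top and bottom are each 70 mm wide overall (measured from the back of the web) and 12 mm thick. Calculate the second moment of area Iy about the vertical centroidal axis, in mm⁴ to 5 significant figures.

Iy ≈ 1.2798 × 10⁶ mm⁴

Decompose the section into non-overlapping parts with the origin at the bottom-left of its bounding rectangle.
Web: 10 × 130, A = 1 300 mm², x = 5 mm, Ī = 10833.33 mm⁴.
Top flange (beyond web): 60 × 12, A = 720 mm², x = 40 mm, Ī = 216 000 mm⁴.
Bottom flange (beyond web): 60 × 12, A = 720 mm², x = 40 mm, Ī = 216 000 mm⁴.
Centroid: x̄ = ΣA·x / ΣA = 23.39416 mm.
Transfer each piece to the vertical centroidal axis using Ī + A·d² with d = x − 23.39416:
  web: d = -18.39416 mm → contributes +450 682 mm⁴
  top flange (beyond web): d = 16.60584 mm → contributes +414542.8 mm⁴
  bottom flange (beyond web): d = 16.60584 mm → contributes +414542.8 mm⁴
Total I = 1 279 768 mm⁴.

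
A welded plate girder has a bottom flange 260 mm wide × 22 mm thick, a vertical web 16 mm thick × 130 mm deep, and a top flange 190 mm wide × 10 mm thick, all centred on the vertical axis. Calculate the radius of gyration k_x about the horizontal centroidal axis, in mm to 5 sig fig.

Break the section into simple shapes (no overlaps), measuring from the bottom-left corner of the bounding box.
Bottom plate: 260 × 22, A = 5 720 mm², y = 11 mm, Ī = 230706.7 mm⁴.
Web plate: 16 × 130, A = 2 080 mm², y = 87 mm, Ī = 2 929 333 mm⁴.
Top plate: 190 × 10, A = 1 900 mm², y = 157 mm, Ī = 15833.33 mm⁴.
Centroid: ȳ = ΣA·y / ΣA = 55.89485 mm.
Transfer each piece to the horizontal centroidal axis using Ī + A·d² with d = y − 55.89485:
  bottom plate: d = -44.89485 mm → contributes +11 759 636 mm⁴
  web plate: d = 31.10515 mm → contributes +4 941 797 mm⁴
  top plate: d = 101.1052 mm → contributes +19 438 113 mm⁴
Total I = 36 139 546 mm⁴.
Radius of gyration: k = √(I/A) = √(36 139 546 / 9 700) = 61.03873 mm.

k_x ≈ 61.039 mm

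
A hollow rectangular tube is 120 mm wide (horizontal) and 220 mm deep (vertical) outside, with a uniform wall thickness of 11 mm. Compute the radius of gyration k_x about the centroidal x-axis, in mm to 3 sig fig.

Split into non-overlapping primitives; take the origin at the lower-left of the bounding box.
Outer rectangle: 120 × 220, A = 26 400 mm², y = 110 mm, Ī = 106 480 000 mm⁴.
Inner void (subtracted): 98 × 198, A = 19 404 mm², y = 110 mm, Ī = 63 392 868 mm⁴.
By symmetry the centroid is at mid-height, ȳ = 110 mm.
All pieces are centred on the centroidal x-axis, so I = ΣĪ (holes subtracted) = 43 087 132 mm⁴.
Radius of gyration: k = √(I/A) = √(43 087 132 / 6 996) = 78.478 mm.

k_x ≈ 78.5 mm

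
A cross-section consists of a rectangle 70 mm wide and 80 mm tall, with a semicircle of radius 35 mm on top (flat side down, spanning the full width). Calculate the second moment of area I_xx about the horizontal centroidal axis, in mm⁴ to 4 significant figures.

I_xx ≈ 7.461 × 10⁶ mm⁴

Treat the section as a set of non-overlapping primitives; coordinates are from the bounding-box lower-left.
Rectangular body: 70 × 80, A = 5 600 mm², y = 40 mm, Ī = 2 986 667 mm⁴.
Semicircular cap: semicircle r = 35, A = 1924.23 mm², y = 94.8545 mm, Ī = 164 704 mm⁴.
Centroid: ȳ = ΣA·y / ΣA = 54.0283 mm.
Transfer each piece to the horizontal centroidal axis using Ī + A·d² with d = y − 54.0283:
  rectangular body: d = -14.0283 mm → contributes +4 088 714 mm⁴
  semicircular cap: d = 40.8261 mm → contributes +3 371 950 mm⁴
Total I = 7 460 664 mm⁴.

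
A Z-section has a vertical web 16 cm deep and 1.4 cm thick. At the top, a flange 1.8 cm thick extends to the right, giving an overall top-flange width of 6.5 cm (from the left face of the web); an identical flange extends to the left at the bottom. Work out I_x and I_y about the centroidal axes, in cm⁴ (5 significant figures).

Treat the section as a set of non-overlapping primitives; coordinates are from the bounding-box lower-left.
Web: 1.4 × 16, A = 22.4 cm², y = 8 cm, Ī = 477.8667 cm⁴.
Top flange (beyond web): 5.1 × 1.8, A = 9.18 cm², y = 15.1 cm, Ī = 2.4786 cm⁴.
Bottom flange (beyond web): 5.1 × 1.8, A = 9.18 cm², y = 0.9 cm, Ī = 2.4786 cm⁴.
Centroid: ȳ = ΣA·y / ΣA = 8 cm.
Transfer each piece to the centroidal x-axis using Ī + A·d² with d = y − 8:
  web: d = 0 cm → contributes +477.8667 cm⁴
  top flange (beyond web): d = 7.1 cm → contributes +465.2424 cm⁴
  bottom flange (beyond web): d = -7.1 cm → contributes +465.2424 cm⁴
Total I = 1408.351 cm⁴.
For the y-axis: x̄ = 5.8 cm.
Repeating about the centroidal y-axis gives I_y = 237.3815 cm⁴.

I_x ≈ 1408.4 cm⁴, I_y ≈ 237.38 cm⁴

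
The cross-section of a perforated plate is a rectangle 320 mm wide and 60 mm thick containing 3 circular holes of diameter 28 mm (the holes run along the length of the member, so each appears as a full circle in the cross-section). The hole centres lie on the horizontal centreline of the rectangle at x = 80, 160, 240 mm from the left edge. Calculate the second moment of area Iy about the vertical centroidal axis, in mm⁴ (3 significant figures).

Iy ≈ 1.56 × 10⁸ mm⁴

Break the section into simple shapes (no overlaps), measuring from the bottom-left corner of the bounding box.
Plate: 320 × 60, A = 19 200 mm², x = 160 mm, Ī = 163 840 000 mm⁴.
Hole 1 (subtracted): ⌀28, A = 615.75 mm², x = 80 mm, Ī = 30 172 mm⁴.
Hole 2 (subtracted): ⌀28, A = 615.75 mm², x = 160 mm, Ī = 30 172 mm⁴.
Hole 3 (subtracted): ⌀28, A = 615.75 mm², x = 240 mm, Ī = 30 172 mm⁴.
By symmetry the centroid is at mid-width, x̄ = 160 mm.
Transfer each piece to the vertical centroidal axis using Ī + A·d² with d = x − 160:
  plate: d = 0 mm → contributes +163 840 000 mm⁴
  hole 1: d = -80 mm → contributes −3 970 986 mm⁴
  hole 2: d = 0 mm → contributes −30 172 mm⁴
  hole 3: d = 80 mm → contributes −3 970 986 mm⁴
Total I = 155 867 857 mm⁴.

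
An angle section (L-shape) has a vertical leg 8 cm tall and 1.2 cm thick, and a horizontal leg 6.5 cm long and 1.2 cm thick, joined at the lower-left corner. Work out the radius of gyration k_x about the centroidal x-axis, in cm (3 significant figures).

Treat the section as a set of non-overlapping primitives; coordinates are from the bounding-box lower-left.
Vertical leg: 1.2 × 8, A = 9.6 cm², y = 4 cm, Ī = 51.2 cm⁴.
Horizontal leg (remainder): 5.3 × 1.2, A = 6.36 cm², y = 0.6 cm, Ī = 0.7632 cm⁴.
Centroid: ȳ = ΣA·y / ΣA = 2.6451 cm.
Transfer each piece to the centroidal x-axis using Ī + A·d² with d = y − 2.6451:
  vertical leg: d = 1.3549 cm → contributes +68.823 cm⁴
  horizontal leg (remainder): d = -2.0451 cm → contributes +27.364 cm⁴
Total I = 96.187 cm⁴.
Radius of gyration: k = √(I/A) = √(96.187 / 15.96) = 2.4549 cm.

k_x ≈ 2.45 cm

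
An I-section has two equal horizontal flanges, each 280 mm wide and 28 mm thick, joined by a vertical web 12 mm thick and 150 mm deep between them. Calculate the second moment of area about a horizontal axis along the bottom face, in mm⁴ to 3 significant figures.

I_base ≈ 3.14 × 10⁸ mm⁴

Decompose the section into non-overlapping parts with the origin at the bottom-left of its bounding rectangle.
Bottom flange: 280 × 28, A = 7 840 mm², y = 14 mm, Ī = 512 213 mm⁴.
Web: 12 × 150, A = 1 800 mm², y = 103 mm, Ī = 3 375 000 mm⁴.
Top flange: 280 × 28, A = 7 840 mm², y = 192 mm, Ī = 512 213 mm⁴.
Transfer each piece to the base of the section using Ī + A·d² with d = y − 0:
  bottom flange: d = 14 mm → contributes +2 048 853 mm⁴
  web: d = 103 mm → contributes +22 471 200 mm⁴
  top flange: d = 192 mm → contributes +289 525 973 mm⁴
Total I = 314 046 027 mm⁴.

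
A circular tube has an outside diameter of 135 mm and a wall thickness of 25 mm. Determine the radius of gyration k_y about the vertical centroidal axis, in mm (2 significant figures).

Treat the section as a set of non-overlapping primitives; coordinates are from the bounding-box lower-left.
Outer circle: ⌀135, A = 14 314 mm², x = 67.5 mm, Ī = 16 304 406 mm⁴.
Bore (subtracted): ⌀85, A = 5 675 mm², x = 67.5 mm, Ī = 2 562 392 mm⁴.
By symmetry the centroid is at mid-width, x̄ = 67.5 mm.
All pieces are centred on the vertical centroidal axis, so I = ΣĪ (holes subtracted) = 13 742 013 mm⁴.
Radius of gyration: k = √(I/A) = √(13 742 013 / 8 639) = 39.88 mm.

k_y ≈ 40 mm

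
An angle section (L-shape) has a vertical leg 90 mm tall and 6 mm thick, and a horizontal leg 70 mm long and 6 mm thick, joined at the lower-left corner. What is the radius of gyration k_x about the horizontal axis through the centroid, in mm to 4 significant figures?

k_x ≈ 28.71 mm

Split into non-overlapping primitives; take the origin at the lower-left of the bounding box.
Vertical leg: 6 × 90, A = 540 mm², y = 45 mm, Ī = 364 500 mm⁴.
Horizontal leg (remainder): 64 × 6, A = 384 mm², y = 3 mm, Ī = 1 152 mm⁴.
Centroid: ȳ = ΣA·y / ΣA = 27.5455 mm.
Transfer each piece to the horizontal axis through the centroid using Ī + A·d² with d = y − 27.5455:
  vertical leg: d = 17.4545 mm → contributes +529 017 mm⁴
  horizontal leg (remainder): d = -24.5455 mm → contributes +232 504 mm⁴
Total I = 761 521 mm⁴.
Radius of gyration: k = √(I/A) = √(761 521 / 924) = 28.7081 mm.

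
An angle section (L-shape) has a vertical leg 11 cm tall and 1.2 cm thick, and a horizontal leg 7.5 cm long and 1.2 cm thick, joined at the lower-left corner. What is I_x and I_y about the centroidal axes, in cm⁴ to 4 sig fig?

Decompose the section into non-overlapping parts with the origin at the bottom-left of its bounding rectangle.
Vertical leg: 1.2 × 11, A = 13.2 cm², y = 5.5 cm, Ī = 133.1 cm⁴.
Horizontal leg (remainder): 6.3 × 1.2, A = 7.56 cm², y = 0.6 cm, Ī = 0.9072 cm⁴.
Centroid: ȳ = ΣA·y / ΣA = 3.71561 cm.
Transfer each piece to the centroidal x-axis using Ī + A·d² with d = y − 3.71561:
  vertical leg: d = 1.78439 cm → contributes +175.13 cm⁴
  horizontal leg (remainder): d = -3.11561 cm → contributes +74.2922 cm⁴
Total I = 249.422 cm⁴.
For the y-axis: x̄ = 1.96561 cm.
Repeating about the centroidal y-axis gives I_y = 94.1862 cm⁴.

I_x ≈ 249.4 cm⁴, I_y ≈ 94.19 cm⁴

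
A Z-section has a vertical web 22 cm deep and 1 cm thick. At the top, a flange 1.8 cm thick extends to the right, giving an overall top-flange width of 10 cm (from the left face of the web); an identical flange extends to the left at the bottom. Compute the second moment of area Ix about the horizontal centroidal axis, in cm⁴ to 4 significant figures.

Ix ≈ 4201 cm⁴

Split into non-overlapping primitives; take the origin at the lower-left of the bounding box.
Web: 1 × 22, A = 22 cm², y = 11 cm, Ī = 887.333 cm⁴.
Top flange (beyond web): 9 × 1.8, A = 16.2 cm², y = 21.1 cm, Ī = 4.374 cm⁴.
Bottom flange (beyond web): 9 × 1.8, A = 16.2 cm², y = 0.9 cm, Ī = 4.374 cm⁴.
Centroid: ȳ = ΣA·y / ΣA = 11 cm.
Transfer each piece to the horizontal centroidal axis using Ī + A·d² with d = y − 11:
  web: d = 0 cm → contributes +887.333 cm⁴
  top flange (beyond web): d = 10.1 cm → contributes +1656.94 cm⁴
  bottom flange (beyond web): d = -10.1 cm → contributes +1656.94 cm⁴
Total I = 4201.21 cm⁴.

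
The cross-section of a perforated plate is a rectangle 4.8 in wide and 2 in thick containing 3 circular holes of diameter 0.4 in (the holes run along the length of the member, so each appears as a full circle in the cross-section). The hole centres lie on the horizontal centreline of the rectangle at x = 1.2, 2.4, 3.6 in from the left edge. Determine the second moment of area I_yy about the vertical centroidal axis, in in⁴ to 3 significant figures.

Treat the section as a set of non-overlapping primitives; coordinates are from the bounding-box lower-left.
Plate: 4.8 × 2, A = 9.6 in², x = 2.4 in, Ī = 18.432 in⁴.
Hole 1 (subtracted): ⌀0.4, A = 0.12566 in², x = 1.2 in, Ī = 0.0012566 in⁴.
Hole 2 (subtracted): ⌀0.4, A = 0.12566 in², x = 2.4 in, Ī = 0.0012566 in⁴.
Hole 3 (subtracted): ⌀0.4, A = 0.12566 in², x = 3.6 in, Ī = 0.0012566 in⁴.
By symmetry the centroid is at mid-width, x̄ = 2.4 in.
Transfer each piece to the vertical centroidal axis using Ī + A·d² with d = x − 2.4:
  plate: d = 0 in → contributes +18.432 in⁴
  hole 1: d = -1.2 in → contributes −0.18221 in⁴
  hole 2: d = 0 in → contributes −0.0012566 in⁴
  hole 3: d = 1.2 in → contributes −0.18221 in⁴
Total I = 18.066 in⁴.

I_yy ≈ 18.1 in⁴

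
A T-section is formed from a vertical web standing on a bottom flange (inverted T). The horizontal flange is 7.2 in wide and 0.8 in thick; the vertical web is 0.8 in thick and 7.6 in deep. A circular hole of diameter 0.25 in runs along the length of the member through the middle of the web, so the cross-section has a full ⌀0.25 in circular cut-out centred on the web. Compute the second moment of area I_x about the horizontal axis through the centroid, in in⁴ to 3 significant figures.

I_x ≈ 81.5 in⁴

Break the section into simple shapes (no overlaps), measuring from the bottom-left corner of the bounding box.
Flange: 7.2 × 0.8, A = 5.76 in², y = 0.4 in, Ī = 0.3072 in⁴.
Web: 0.8 × 7.6, A = 6.08 in², y = 4.6 in, Ī = 29.265 in⁴.
Hole (subtracted): ⌀0.25, A = 0.049087 in², y = 4.6 in, Ī = 0.00019175 in⁴.
Centroid: ȳ = ΣA·y / ΣA = 2.5483 in.
Transfer each piece to the horizontal axis through the centroid using Ī + A·d² with d = y − 2.5483:
  flange: d = -2.1483 in → contributes +26.889 in⁴
  web: d = 2.0517 in → contributes +54.86 in⁴
  hole: d = 2.0517 in → contributes −0.20683 in⁴
Total I = 81.543 in⁴.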